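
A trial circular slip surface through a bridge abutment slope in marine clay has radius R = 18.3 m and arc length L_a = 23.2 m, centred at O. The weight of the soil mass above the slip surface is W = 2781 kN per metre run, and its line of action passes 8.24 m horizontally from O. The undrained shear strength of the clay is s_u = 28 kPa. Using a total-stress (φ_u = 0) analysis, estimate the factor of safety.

Taking moments about the centre O, the resisting moment is provided by the undrained shear strength acting along the arc:
M_R = s_u·L_a·R = 28·23.20·18.3 = 11887.7 kN·m/m
M_D = W·d = 2781·8.24 = 22915.4 kN·m/m
FS = M_R / M_D = 11887.7 / 22915.4 = 0.519

FS = 0.52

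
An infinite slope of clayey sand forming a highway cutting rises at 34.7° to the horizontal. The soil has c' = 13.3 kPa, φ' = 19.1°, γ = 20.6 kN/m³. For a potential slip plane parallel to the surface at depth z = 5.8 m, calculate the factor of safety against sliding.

For an infinite slope with a slip plane parallel to the surface (no pore pressure): FS = [c' + γz cos²β tanφ'] / [γz sinβ cosβ].
γz = 20.6·5.8 = 119.48 kN/m²
Numerator = 13.3 + 119.48·cos²34.7°·tan19.1° = 13.3 + 119.48·0.6759·0.3463 = 41.265 kPa
Denominator = 119.48·sin34.7°·cos34.7° = 119.48·0.5693·0.8221 = 55.920 kPa
FS = 41.265 / 55.920 = 0.738

FS = 0.74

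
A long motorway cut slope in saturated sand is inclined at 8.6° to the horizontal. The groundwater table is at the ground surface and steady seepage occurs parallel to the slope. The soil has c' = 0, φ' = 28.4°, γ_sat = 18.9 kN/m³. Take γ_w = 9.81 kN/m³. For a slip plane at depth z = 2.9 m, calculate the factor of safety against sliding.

With seepage parallel to the slope and the water table at the surface, the effective normal stress on the slip plane uses the buoyant unit weight γ' = γ_sat − γ_w while the driving shear stress uses γ_sat:
FS = [c' + γ' z cos²β tanφ'] / [γ_sat z sinβ cosβ]
(For c' = 0 this reduces to FS = (γ'/γ_sat)·tanφ'/tanβ.)
γ' = 18.9 − 9.81 = 9.09 kN/m³
Numerator = 0.0 + 9.09·2.9·cos²8.6°·tan28.4° = 0.0 + 9.09·2.9·0.9776·0.5407 = 13.935 kPa
Denominator = 18.9·2.9·sin8.6°·cos8.6° = 18.9·2.9·0.1495·0.9888 = 8.104 kPa
FS = 13.935 / 8.104 = 1.720

FS = 1.72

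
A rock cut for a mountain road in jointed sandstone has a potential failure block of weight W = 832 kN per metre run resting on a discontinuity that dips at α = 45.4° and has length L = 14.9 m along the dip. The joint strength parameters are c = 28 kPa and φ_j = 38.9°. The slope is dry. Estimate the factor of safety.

FS = 1.50

Resolving the block weight along and normal to the plane and applying the Mohr–Coulomb strength on the joint:
N' = W cosα = 832·cos45.4° = 584.2 kN/m
Driving force T = W sinα = 832·sin45.4° = 592.4 kN/m
Resisting force R = c·L + N'·tanφ_j = 28·14.9 + 584.2·tan38.9° = 417.2 + 471.4 = 888.6 kN/m
FS = R / T = 888.6 / 592.4 = 1.500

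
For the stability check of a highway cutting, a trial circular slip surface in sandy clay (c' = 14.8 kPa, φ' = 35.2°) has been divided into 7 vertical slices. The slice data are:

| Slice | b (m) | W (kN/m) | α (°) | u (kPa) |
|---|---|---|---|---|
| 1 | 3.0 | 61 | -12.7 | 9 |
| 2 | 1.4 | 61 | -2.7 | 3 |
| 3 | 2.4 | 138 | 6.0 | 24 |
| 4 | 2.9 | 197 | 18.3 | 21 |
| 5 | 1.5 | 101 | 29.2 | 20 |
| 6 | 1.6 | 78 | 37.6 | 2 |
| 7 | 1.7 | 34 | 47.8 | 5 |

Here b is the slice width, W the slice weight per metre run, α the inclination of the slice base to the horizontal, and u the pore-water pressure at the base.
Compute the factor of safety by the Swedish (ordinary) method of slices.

FS = 2.92

Ordinary method of slices: FS = Σ[c'·Δl_i + (W_i cosα_i − u_i·Δl_i)·tanφ'] / Σ W_i sinα_i, with Δl_i = b_i / cosα_i.
Slice 1: Δl = 3.0/cos(-12.7°) = 3.075 m; N'_1 = 61·cos(-12.7°) − 9·3.075 = 31.8; c'Δl = 45.51; W sinα = -13.4
Slice 2: Δl = 1.4/cos(-2.7°) = 1.402 m; N'_2 = 61·cos(-2.7°) − 3·1.402 = 56.7; c'Δl = 20.74; W sinα = -2.9
Slice 3: Δl = 2.4/cos6.0° = 2.413 m; N'_3 = 138·cos6.0° − 24·2.413 = 79.3; c'Δl = 35.72; W sinα = 14.4
Slice 4: Δl = 2.9/cos18.3° = 3.054 m; N'_4 = 197·cos18.3° − 21·3.054 = 122.9; c'Δl = 45.21; W sinα = 61.9
Slice 5: Δl = 1.5/cos29.2° = 1.718 m; N'_5 = 101·cos29.2° − 20·1.718 = 53.8; c'Δl = 25.43; W sinα = 49.3
Slice 6: Δl = 1.6/cos37.6° = 2.019 m; N'_6 = 78·cos37.6° − 2·2.019 = 57.8; c'Δl = 29.89; W sinα = 47.6
Slice 7: Δl = 1.7/cos47.8° = 2.531 m; N'_7 = 34·cos47.8° − 5·2.531 = 10.2; c'Δl = 37.46; W sinα = 25.2
Σc'Δl = 240.0 kN/m; ΣN' = 412.5 kN/m; ΣW sinα = 182.0 kN/m
Resisting = 240.0 + 412.5·tan35.2° = 240.0 + 291.0 = 531.0 kN/m
FS = 531.0 / 182.0 = 2.917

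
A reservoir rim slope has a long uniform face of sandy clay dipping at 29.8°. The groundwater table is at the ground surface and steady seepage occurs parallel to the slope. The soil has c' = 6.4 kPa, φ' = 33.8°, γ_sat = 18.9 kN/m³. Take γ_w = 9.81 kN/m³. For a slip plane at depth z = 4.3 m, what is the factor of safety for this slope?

With seepage parallel to the slope and the water table at the surface, the effective normal stress on the slip plane uses the buoyant unit weight γ' = γ_sat − γ_w while the driving shear stress uses γ_sat:
FS = [c' + γ' z cos²β tanφ'] / [γ_sat z sinβ cosβ]
γ' = 18.9 − 9.81 = 9.09 kN/m³
Numerator = 6.4 + 9.09·4.3·cos²29.8°·tan33.8° = 6.4 + 9.09·4.3·0.7530·0.6694 = 26.104 kPa
Denominator = 18.9·4.3·sin29.8°·cos29.8° = 18.9·4.3·0.4970·0.8678 = 35.048 kPa
FS = 26.104 / 35.048 = 0.745

FS = 0.74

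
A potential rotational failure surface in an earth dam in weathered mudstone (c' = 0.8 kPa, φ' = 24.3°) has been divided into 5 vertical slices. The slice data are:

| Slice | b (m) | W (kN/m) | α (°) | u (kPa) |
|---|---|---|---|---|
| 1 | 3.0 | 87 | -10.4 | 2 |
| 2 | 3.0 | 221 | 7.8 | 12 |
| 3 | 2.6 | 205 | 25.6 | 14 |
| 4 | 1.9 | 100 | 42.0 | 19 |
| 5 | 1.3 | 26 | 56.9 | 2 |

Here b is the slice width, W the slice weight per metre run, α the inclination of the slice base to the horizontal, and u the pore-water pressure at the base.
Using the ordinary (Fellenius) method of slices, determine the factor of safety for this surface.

Ordinary method of slices: FS = Σ[c'·Δl_i + (W_i cosα_i − u_i·Δl_i)·tanφ'] / Σ W_i sinα_i, with Δl_i = b_i / cosα_i.
Slice 1: Δl = 3.0/cos(-10.4°) = 3.050 m; N'_1 = 87·cos(-10.4°) − 2·3.050 = 79.5; c'Δl = 2.44; W sinα = -15.7
Slice 2: Δl = 3.0/cos7.8° = 3.028 m; N'_2 = 221·cos7.8° − 12·3.028 = 182.6; c'Δl = 2.42; W sinα = 30.0
Slice 3: Δl = 2.6/cos25.6° = 2.883 m; N'_3 = 205·cos25.6° − 14·2.883 = 144.5; c'Δl = 2.31; W sinα = 88.6
Slice 4: Δl = 1.9/cos42.0° = 2.557 m; N'_4 = 100·cos42.0° − 19·2.557 = 25.7; c'Δl = 2.05; W sinα = 66.9
Slice 5: Δl = 1.3/cos56.9° = 2.381 m; N'_5 = 26·cos56.9° − 2·2.381 = 9.4; c'Δl = 1.90; W sinα = 21.8
Σc'Δl = 11.1 kN/m; ΣN' = 441.8 kN/m; ΣW sinα = 191.6 kN/m
Resisting = 11.1 + 441.8·tan24.3° = 11.1 + 199.5 = 210.6 kN/m
FS = 210.6 / 191.6 = 1.099

FS = 1.10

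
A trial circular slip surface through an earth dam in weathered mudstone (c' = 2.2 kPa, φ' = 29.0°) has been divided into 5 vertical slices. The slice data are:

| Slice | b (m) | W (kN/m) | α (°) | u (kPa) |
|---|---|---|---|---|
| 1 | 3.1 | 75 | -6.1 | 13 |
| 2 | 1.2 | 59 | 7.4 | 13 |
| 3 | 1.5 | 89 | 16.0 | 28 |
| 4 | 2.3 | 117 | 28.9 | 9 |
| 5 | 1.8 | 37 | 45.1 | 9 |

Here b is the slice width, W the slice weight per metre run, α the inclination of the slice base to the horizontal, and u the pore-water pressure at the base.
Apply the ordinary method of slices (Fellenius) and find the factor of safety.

FS = 1.27

Ordinary method of slices: FS = Σ[c'·Δl_i + (W_i cosα_i − u_i·Δl_i)·tanφ'] / Σ W_i sinα_i, with Δl_i = b_i / cosα_i.
Slice 1: Δl = 3.1/cos(-6.1°) = 3.118 m; N'_1 = 75·cos(-6.1°) − 13·3.118 = 34.0; c'Δl = 6.86; W sinα = -8.0
Slice 2: Δl = 1.2/cos7.4° = 1.210 m; N'_2 = 59·cos7.4° − 13·1.210 = 42.8; c'Δl = 2.66; W sinα = 7.6
Slice 3: Δl = 1.5/cos16.0° = 1.560 m; N'_3 = 89·cos16.0° − 28·1.560 = 41.9; c'Δl = 3.43; W sinα = 24.5
Slice 4: Δl = 2.3/cos28.9° = 2.627 m; N'_4 = 117·cos28.9° − 9·2.627 = 78.8; c'Δl = 5.78; W sinα = 56.5
Slice 5: Δl = 1.8/cos45.1° = 2.550 m; N'_5 = 37·cos45.1° − 9·2.550 = 3.2; c'Δl = 5.61; W sinα = 26.2
Σc'Δl = 24.3 kN/m; ΣN' = 200.6 kN/m; ΣW sinα = 106.9 kN/m
Resisting = 24.3 + 200.6·tan29.0° = 24.3 + 111.2 = 135.6 kN/m
FS = 135.6 / 106.9 = 1.268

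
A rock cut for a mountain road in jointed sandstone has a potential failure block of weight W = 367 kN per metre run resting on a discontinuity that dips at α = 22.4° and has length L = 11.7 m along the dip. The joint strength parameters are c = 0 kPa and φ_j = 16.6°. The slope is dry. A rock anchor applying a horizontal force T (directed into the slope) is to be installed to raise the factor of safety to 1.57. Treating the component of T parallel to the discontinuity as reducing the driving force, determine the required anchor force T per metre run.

T = 76 kN/m

Resolving forces along and normal to the sliding plane, with the horizontal anchor force T adding T·sinα to the effective normal force and T·cosα acting up the plane against the driving force:
FS = [cL + (W cosα + T sinα) tanφ_j] / [W sinα − T cosα]
Without the anchor: N' = 339.3 kN/m, driving T_d = 139.9 kN/m, resisting R = 0·11.7 + 339.3·tan16.6° = 101.2 kN/m, FS = 0.72.
Setting FS = 1.57 and solving for T:
1.57·(139.9 − T cos22.4°) = 101.2 + T sin22.4°·tan16.6°
T·(sin22.4°·tan16.6° + 1.57·cos22.4°) = 1.57·139.9 − 101.2
T·(0.3811·0.2981 + 1.57·0.9245) = 219.6 − 101.2 = 118.4
T·1.5651 = 118.4
T = 75.7 kN/m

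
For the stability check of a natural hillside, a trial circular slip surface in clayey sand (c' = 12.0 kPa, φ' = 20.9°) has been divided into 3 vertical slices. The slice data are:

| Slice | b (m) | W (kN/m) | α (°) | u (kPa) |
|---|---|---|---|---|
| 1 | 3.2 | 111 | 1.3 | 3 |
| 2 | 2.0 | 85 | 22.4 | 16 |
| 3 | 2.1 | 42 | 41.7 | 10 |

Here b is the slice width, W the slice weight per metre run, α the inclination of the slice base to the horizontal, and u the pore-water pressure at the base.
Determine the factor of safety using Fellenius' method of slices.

FS = 2.46

Ordinary method of slices: FS = Σ[c'·Δl_i + (W_i cosα_i − u_i·Δl_i)·tanφ'] / Σ W_i sinα_i, with Δl_i = b_i / cosα_i.
Slice 1: Δl = 3.2/cos1.3° = 3.201 m; N'_1 = 111·cos1.3° − 3·3.201 = 101.4; c'Δl = 38.41; W sinα = 2.5
Slice 2: Δl = 2.0/cos22.4° = 2.163 m; N'_2 = 85·cos22.4° − 16·2.163 = 44.0; c'Δl = 25.96; W sinα = 32.4
Slice 3: Δl = 2.1/cos41.7° = 2.813 m; N'_3 = 42·cos41.7° − 10·2.813 = 3.2; c'Δl = 33.75; W sinα = 27.9
Σc'Δl = 98.1 kN/m; ΣN' = 148.6 kN/m; ΣW sinα = 62.8 kN/m
Resisting = 98.1 + 148.6·tan20.9° = 98.1 + 56.7 = 154.9 kN/m
FS = 154.9 / 62.8 = 2.464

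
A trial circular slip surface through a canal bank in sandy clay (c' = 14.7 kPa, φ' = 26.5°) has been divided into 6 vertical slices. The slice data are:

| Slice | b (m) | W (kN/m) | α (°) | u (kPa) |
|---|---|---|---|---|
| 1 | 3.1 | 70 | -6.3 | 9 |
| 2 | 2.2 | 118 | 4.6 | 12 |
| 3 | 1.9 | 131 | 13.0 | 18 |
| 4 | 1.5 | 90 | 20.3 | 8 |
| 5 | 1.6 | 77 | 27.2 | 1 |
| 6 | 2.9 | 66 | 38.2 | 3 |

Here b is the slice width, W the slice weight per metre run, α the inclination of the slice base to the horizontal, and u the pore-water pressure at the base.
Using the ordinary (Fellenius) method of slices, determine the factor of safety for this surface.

FS = 2.98

Ordinary method of slices: FS = Σ[c'·Δl_i + (W_i cosα_i − u_i·Δl_i)·tanφ'] / Σ W_i sinα_i, with Δl_i = b_i / cosα_i.
Slice 1: Δl = 3.1/cos(-6.3°) = 3.119 m; N'_1 = 70·cos(-6.3°) − 9·3.119 = 41.5; c'Δl = 45.85; W sinα = -7.7
Slice 2: Δl = 2.2/cos4.6° = 2.207 m; N'_2 = 118·cos4.6° − 12·2.207 = 91.1; c'Δl = 32.44; W sinα = 9.5
Slice 3: Δl = 1.9/cos13.0° = 1.950 m; N'_3 = 131·cos13.0° − 18·1.950 = 92.5; c'Δl = 28.66; W sinα = 29.5
Slice 4: Δl = 1.5/cos20.3° = 1.599 m; N'_4 = 90·cos20.3° − 8·1.599 = 71.6; c'Δl = 23.51; W sinα = 31.2
Slice 5: Δl = 1.6/cos27.2° = 1.799 m; N'_5 = 77·cos27.2° − 1·1.799 = 66.7; c'Δl = 26.44; W sinα = 35.2
Slice 6: Δl = 2.9/cos38.2° = 3.690 m; N'_6 = 66·cos38.2° − 3·3.690 = 40.8; c'Δl = 54.25; W sinα = 40.8
Σc'Δl = 211.2 kN/m; ΣN' = 404.3 kN/m; ΣW sinα = 138.5 kN/m
Resisting = 211.2 + 404.3·tan26.5° = 211.2 + 201.6 = 412.7 kN/m
FS = 412.7 / 138.5 = 2.980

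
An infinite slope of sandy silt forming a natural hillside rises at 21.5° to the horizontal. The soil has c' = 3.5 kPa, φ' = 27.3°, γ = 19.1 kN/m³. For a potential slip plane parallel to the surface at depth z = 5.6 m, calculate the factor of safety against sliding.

For an infinite slope with a slip plane parallel to the surface (no pore pressure): FS = [c' + γz cos²β tanφ'] / [γz sinβ cosβ].
γz = 19.1·5.6 = 106.96 kN/m²
Numerator = 3.5 + 106.96·cos²21.5°·tan27.3° = 3.5 + 106.96·0.8657·0.5161 = 51.291 kPa
Denominator = 106.96·sin21.5°·cos21.5° = 106.96·0.3665·0.9304 = 36.473 kPa
FS = 51.291 / 36.473 = 1.406

FS = 1.41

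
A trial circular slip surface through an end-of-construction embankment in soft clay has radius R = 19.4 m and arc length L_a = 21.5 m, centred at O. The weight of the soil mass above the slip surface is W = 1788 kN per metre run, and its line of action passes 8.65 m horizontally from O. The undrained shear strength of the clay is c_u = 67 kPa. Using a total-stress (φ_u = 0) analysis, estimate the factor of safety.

FS = 1.81

Taking moments about the centre O, the resisting moment is provided by the undrained shear strength acting along the arc:
M_R = c_u·L_a·R = 67·21.50·19.4 = 27945.7 kN·m/m
M_D = W·d = 1788·8.65 = 15466.2 kN·m/m
FS = M_R / M_D = 27945.7 / 15466.2 = 1.807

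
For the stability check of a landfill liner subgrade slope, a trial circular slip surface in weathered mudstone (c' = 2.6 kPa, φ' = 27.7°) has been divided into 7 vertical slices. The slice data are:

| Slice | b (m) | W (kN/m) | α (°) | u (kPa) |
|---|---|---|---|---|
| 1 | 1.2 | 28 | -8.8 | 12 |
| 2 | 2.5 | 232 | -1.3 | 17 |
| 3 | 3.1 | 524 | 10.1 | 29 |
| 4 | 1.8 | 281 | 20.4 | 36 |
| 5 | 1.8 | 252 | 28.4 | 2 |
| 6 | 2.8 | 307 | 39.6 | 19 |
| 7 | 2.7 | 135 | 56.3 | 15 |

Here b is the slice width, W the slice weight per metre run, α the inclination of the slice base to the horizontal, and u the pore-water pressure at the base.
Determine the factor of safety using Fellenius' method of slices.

Ordinary method of slices: FS = Σ[c'·Δl_i + (W_i cosα_i − u_i·Δl_i)·tanφ'] / Σ W_i sinα_i, with Δl_i = b_i / cosα_i.
Slice 1: Δl = 1.2/cos(-8.8°) = 1.214 m; N'_1 = 28·cos(-8.8°) − 12·1.214 = 13.1; c'Δl = 3.16; W sinα = -4.3
Slice 2: Δl = 2.5/cos(-1.3°) = 2.501 m; N'_2 = 232·cos(-1.3°) − 17·2.501 = 189.4; c'Δl = 6.50; W sinα = -5.3
Slice 3: Δl = 3.1/cos10.1° = 3.149 m; N'_3 = 524·cos10.1° − 29·3.149 = 424.6; c'Δl = 8.19; W sinα = 91.9
Slice 4: Δl = 1.8/cos20.4° = 1.920 m; N'_4 = 281·cos20.4° − 36·1.920 = 194.2; c'Δl = 4.99; W sinα = 97.9
Slice 5: Δl = 1.8/cos28.4° = 2.046 m; N'_5 = 252·cos28.4° − 2·2.046 = 217.6; c'Δl = 5.32; W sinα = 119.9
Slice 6: Δl = 2.8/cos39.6° = 3.634 m; N'_6 = 307·cos39.6° − 19·3.634 = 167.5; c'Δl = 9.45; W sinα = 195.7
Slice 7: Δl = 2.7/cos56.3° = 4.866 m; N'_7 = 135·cos56.3° − 15·4.866 = 1.9; c'Δl = 12.65; W sinα = 112.3
Σc'Δl = 50.3 kN/m; ΣN' = 1208.3 kN/m; ΣW sinα = 608.2 kN/m
Resisting = 50.3 + 1208.3·tan27.7° = 50.3 + 634.4 = 684.6 kN/m
FS = 684.6 / 608.2 = 1.126

FS = 1.13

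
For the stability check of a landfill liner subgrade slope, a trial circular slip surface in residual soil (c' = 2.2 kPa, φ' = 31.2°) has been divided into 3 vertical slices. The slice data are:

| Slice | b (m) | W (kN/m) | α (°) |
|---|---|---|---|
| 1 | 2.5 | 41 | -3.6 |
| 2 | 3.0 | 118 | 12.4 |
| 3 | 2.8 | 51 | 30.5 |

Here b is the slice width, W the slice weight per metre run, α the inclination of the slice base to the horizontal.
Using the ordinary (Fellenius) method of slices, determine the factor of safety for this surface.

Ordinary method of slices: FS = Σ[c'·Δl_i + (W_i cosα_i)·tanφ'] / Σ W_i sinα_i, with Δl_i = b_i / cosα_i.
Slice 1: Δl = 2.5/cos(-3.6°) = 2.505 m; N'_1 = 41·cos(-3.6°) = 40.9; c'Δl = 5.51; W sinα = -2.6
Slice 2: Δl = 3.0/cos12.4° = 3.072 m; N'_2 = 118·cos12.4° = 115.2; c'Δl = 6.76; W sinα = 25.3
Slice 3: Δl = 2.8/cos30.5° = 3.250 m; N'_3 = 51·cos30.5° = 43.9; c'Δl = 7.15; W sinα = 25.9
Σc'Δl = 19.4 kN/m; ΣN' = 200.1 kN/m; ΣW sinα = 48.6 kN/m
Resisting = 19.4 + 200.1·tan31.2° = 19.4 + 121.2 = 140.6 kN/m
FS = 140.6 / 48.6 = 2.890

FS = 2.89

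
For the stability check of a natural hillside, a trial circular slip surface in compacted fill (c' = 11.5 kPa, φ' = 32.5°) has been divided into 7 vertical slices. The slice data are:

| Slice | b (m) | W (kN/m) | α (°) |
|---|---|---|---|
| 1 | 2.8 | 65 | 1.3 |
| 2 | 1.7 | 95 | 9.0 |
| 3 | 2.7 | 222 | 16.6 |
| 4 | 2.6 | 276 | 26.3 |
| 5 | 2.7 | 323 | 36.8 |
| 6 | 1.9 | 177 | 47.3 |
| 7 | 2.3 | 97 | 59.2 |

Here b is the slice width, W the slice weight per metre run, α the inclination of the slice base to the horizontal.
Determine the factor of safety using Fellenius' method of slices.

Ordinary method of slices: FS = Σ[c'·Δl_i + (W_i cosα_i)·tanφ'] / Σ W_i sinα_i, with Δl_i = b_i / cosα_i.
Slice 1: Δl = 2.8/cos1.3° = 2.801 m; N'_1 = 65·cos1.3° = 65.0; c'Δl = 32.21; W sinα = 1.5
Slice 2: Δl = 1.7/cos9.0° = 1.721 m; N'_2 = 95·cos9.0° = 93.8; c'Δl = 19.79; W sinα = 14.9
Slice 3: Δl = 2.7/cos16.6° = 2.817 m; N'_3 = 222·cos16.6° = 212.7; c'Δl = 32.40; W sinα = 63.4
Slice 4: Δl = 2.6/cos26.3° = 2.900 m; N'_4 = 276·cos26.3° = 247.4; c'Δl = 33.35; W sinα = 122.3
Slice 5: Δl = 2.7/cos36.8° = 3.372 m; N'_5 = 323·cos36.8° = 258.6; c'Δl = 38.78; W sinα = 193.5
Slice 6: Δl = 1.9/cos47.3° = 2.802 m; N'_6 = 177·cos47.3° = 120.0; c'Δl = 32.22; W sinα = 130.1
Slice 7: Δl = 2.3/cos59.2° = 4.492 m; N'_7 = 97·cos59.2° = 49.7; c'Δl = 51.66; W sinα = 83.3
Σc'Δl = 240.4 kN/m; ΣN' = 1047.3 kN/m; ΣW sinα = 608.9 kN/m
Resisting = 240.4 + 1047.3·tan32.5° = 240.4 + 667.2 = 907.6 kN/m
FS = 907.6 / 608.9 = 1.491

FS = 1.49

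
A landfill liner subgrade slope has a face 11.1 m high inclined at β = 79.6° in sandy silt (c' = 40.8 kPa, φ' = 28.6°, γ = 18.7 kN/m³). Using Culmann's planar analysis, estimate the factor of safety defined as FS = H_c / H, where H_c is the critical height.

H_c = (4c'/γ) · sinβ cosφ' / [1 − cos(β − φ')]
    = (4·40.8/18.7) · sin79.6°·cos28.6° / [1 − cos51.0°]
    = 8.727 · 0.8636 / 0.3707 = 20.33 m
FS = H_c / H = 20.33 / 11.1 = 1.832

FS = 1.83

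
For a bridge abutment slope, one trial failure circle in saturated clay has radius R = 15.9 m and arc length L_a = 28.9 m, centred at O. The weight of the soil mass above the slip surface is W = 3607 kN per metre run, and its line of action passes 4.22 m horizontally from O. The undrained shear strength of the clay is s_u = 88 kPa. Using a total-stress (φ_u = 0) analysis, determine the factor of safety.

Taking moments about the centre O, the resisting moment is provided by the undrained shear strength acting along the arc:
M_R = s_u·L_a·R = 88·28.90·15.9 = 40436.9 kN·m/m
M_D = W·d = 3607·4.22 = 15221.5 kN·m/m
FS = M_R / M_D = 40436.9 / 15221.5 = 2.657

FS = 2.66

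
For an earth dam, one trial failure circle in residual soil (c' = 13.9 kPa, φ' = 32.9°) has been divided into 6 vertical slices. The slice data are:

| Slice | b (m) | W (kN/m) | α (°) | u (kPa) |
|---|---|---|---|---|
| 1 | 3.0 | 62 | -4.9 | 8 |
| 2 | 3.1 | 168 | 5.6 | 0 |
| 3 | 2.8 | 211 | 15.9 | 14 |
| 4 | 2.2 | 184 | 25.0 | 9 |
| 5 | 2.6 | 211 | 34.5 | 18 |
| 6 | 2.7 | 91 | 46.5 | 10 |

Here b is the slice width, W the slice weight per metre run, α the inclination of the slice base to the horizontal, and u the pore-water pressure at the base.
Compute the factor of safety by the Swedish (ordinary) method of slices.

FS = 2.05

Ordinary method of slices: FS = Σ[c'·Δl_i + (W_i cosα_i − u_i·Δl_i)·tanφ'] / Σ W_i sinα_i, with Δl_i = b_i / cosα_i.
Slice 1: Δl = 3.0/cos(-4.9°) = 3.011 m; N'_1 = 62·cos(-4.9°) − 8·3.011 = 37.7; c'Δl = 41.85; W sinα = -5.3
Slice 2: Δl = 3.1/cos5.6° = 3.115 m; N'_2 = 168·cos5.6° − 0·3.115 = 167.2; c'Δl = 43.30; W sinα = 16.4
Slice 3: Δl = 2.8/cos15.9° = 2.911 m; N'_3 = 211·cos15.9° − 14·2.911 = 162.2; c'Δl = 40.47; W sinα = 57.8
Slice 4: Δl = 2.2/cos25.0° = 2.427 m; N'_4 = 184·cos25.0° − 9·2.427 = 144.9; c'Δl = 33.74; W sinα = 77.8
Slice 5: Δl = 2.6/cos34.5° = 3.155 m; N'_5 = 211·cos34.5° − 18·3.155 = 117.1; c'Δl = 43.85; W sinα = 119.5
Slice 6: Δl = 2.7/cos46.5° = 3.922 m; N'_6 = 91·cos46.5° − 10·3.922 = 23.4; c'Δl = 54.52; W sinα = 66.0
Σc'Δl = 257.7 kN/m; ΣN' = 652.5 kN/m; ΣW sinα = 332.2 kN/m
Resisting = 257.7 + 652.5·tan32.9° = 257.7 + 422.1 = 679.8 kN/m
FS = 679.8 / 332.2 = 2.047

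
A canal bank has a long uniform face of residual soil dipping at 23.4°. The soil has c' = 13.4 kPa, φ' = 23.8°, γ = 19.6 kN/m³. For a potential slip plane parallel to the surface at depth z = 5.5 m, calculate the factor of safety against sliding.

For an infinite slope with a slip plane parallel to the surface (no pore pressure): FS = [c' + γz cos²β tanφ'] / [γz sinβ cosβ].
γz = 19.6·5.5 = 107.80 kN/m²
Numerator = 13.4 + 107.80·cos²23.4°·tan23.8° = 13.4 + 107.80·0.8423·0.4411 = 53.446 kPa
Denominator = 107.80·sin23.4°·cos23.4° = 107.80·0.3971·0.9178 = 39.291 kPa
FS = 53.446 / 39.291 = 1.360

FS = 1.36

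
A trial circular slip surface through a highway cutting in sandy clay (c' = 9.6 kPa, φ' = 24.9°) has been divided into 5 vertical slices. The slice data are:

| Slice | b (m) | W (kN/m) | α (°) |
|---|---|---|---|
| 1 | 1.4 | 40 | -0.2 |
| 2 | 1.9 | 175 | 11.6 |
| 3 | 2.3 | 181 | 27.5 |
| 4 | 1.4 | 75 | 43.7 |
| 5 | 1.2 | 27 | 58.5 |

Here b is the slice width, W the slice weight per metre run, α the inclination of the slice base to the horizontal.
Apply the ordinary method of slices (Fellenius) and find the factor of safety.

FS = 1.56

Ordinary method of slices: FS = Σ[c'·Δl_i + (W_i cosα_i)·tanφ'] / Σ W_i sinα_i, with Δl_i = b_i / cosα_i.
Slice 1: Δl = 1.4/cos(-0.2°) = 1.400 m; N'_1 = 40·cos(-0.2°) = 40.0; c'Δl = 13.44; W sinα = -0.1
Slice 2: Δl = 1.9/cos11.6° = 1.940 m; N'_2 = 175·cos11.6° = 171.4; c'Δl = 18.62; W sinα = 35.2
Slice 3: Δl = 2.3/cos27.5° = 2.593 m; N'_3 = 181·cos27.5° = 160.5; c'Δl = 24.89; W sinα = 83.6
Slice 4: Δl = 1.4/cos43.7° = 1.936 m; N'_4 = 75·cos43.7° = 54.2; c'Δl = 18.59; W sinα = 51.8
Slice 5: Δl = 1.2/cos58.5° = 2.297 m; N'_5 = 27·cos58.5° = 14.1; c'Δl = 22.05; W sinα = 23.0
Σc'Δl = 97.6 kN/m; ΣN' = 440.3 kN/m; ΣW sinα = 193.5 kN/m
Resisting = 97.6 + 440.3·tan24.9° = 97.6 + 204.4 = 302.0 kN/m
FS = 302.0 / 193.5 = 1.561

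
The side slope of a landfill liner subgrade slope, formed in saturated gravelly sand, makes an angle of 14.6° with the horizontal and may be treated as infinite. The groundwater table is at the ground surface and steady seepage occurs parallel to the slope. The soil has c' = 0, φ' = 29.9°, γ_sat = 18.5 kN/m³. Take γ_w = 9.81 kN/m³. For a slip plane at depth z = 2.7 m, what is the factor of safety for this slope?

With seepage parallel to the slope and the water table at the surface, the effective normal stress on the slip plane uses the buoyant unit weight γ' = γ_sat − γ_w while the driving shear stress uses γ_sat:
FS = [c' + γ' z cos²β tanφ'] / [γ_sat z sinβ cosβ]
(For c' = 0 this reduces to FS = (γ'/γ_sat)·tanφ'/tanβ.)
γ' = 18.5 − 9.81 = 8.69 kN/m³
Numerator = 0.0 + 8.69·2.7·cos²14.6°·tan29.9° = 0.0 + 8.69·2.7·0.9365·0.5750 = 12.635 kPa
Denominator = 18.5·2.7·sin14.6°·cos14.6° = 18.5·2.7·0.2521·0.9677 = 12.184 kPa
FS = 12.635 / 12.184 = 1.037

FS = 1.04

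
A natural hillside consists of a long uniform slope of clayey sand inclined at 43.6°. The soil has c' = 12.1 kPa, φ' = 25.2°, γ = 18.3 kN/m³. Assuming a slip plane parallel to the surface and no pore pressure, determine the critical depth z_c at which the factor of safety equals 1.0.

z_c = 2.62 m

Setting FS = 1.00 in FS = [c' + γz cos²β tanφ'] / [γz sinβ cosβ] and solving for z:
z = c' / [γ cosβ (FS·sinβ − cosβ·tanφ')]
  = 12.1 / [18.3·cos43.6°·(1.00·sin43.6° − cos43.6°·tan25.2°)]
  = 12.1 / [18.3·0.7242·(1.00·0.6896 − 0.7242·0.4706)]
  = 12.1 / 4.6231 = 2.617 m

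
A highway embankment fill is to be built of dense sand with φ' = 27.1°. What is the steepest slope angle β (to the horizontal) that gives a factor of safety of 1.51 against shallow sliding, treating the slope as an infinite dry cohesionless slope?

β = 18.7°

For an infinite dry cohesionless slope FS = tanφ'/tanβ, so tanβ = tanφ' / FS.
tanβ = tan27.1° / 1.51 = 0.5117 / 1.51 = 0.3389
β = arctan(0.3389) = 18.72°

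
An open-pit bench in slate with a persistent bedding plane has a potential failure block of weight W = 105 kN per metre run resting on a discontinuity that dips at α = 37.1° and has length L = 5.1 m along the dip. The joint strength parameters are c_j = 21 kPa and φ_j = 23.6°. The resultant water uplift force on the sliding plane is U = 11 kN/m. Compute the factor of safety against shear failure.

Resolving the block weight along and normal to the plane and applying the Mohr–Coulomb strength on the joint:
N' = W cosα − U = 105·cos37.1° − 11 = 72.7 kN/m
Driving force T = W sinα = 105·sin37.1° = 63.3 kN/m
Resisting force R = c_j·L + N'·tanφ_j = 21·5.1 + 72.7·tan23.6° = 107.1 + 31.8 = 138.9 kN/m
FS = R / T = 138.9 / 63.3 = 2.193

FS = 2.19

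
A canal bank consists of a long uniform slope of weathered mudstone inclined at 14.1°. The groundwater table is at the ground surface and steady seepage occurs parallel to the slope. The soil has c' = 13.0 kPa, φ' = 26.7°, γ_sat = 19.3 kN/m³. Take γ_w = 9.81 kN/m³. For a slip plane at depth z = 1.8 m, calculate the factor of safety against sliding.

FS = 2.57

With seepage parallel to the slope and the water table at the surface, the effective normal stress on the slip plane uses the buoyant unit weight γ' = γ_sat − γ_w while the driving shear stress uses γ_sat:
FS = [c' + γ' z cos²β tanφ'] / [γ_sat z sinβ cosβ]
γ' = 19.3 − 9.81 = 9.49 kN/m³
Numerator = 13.0 + 9.49·1.8·cos²14.1°·tan26.7° = 13.0 + 9.49·1.8·0.9407·0.5029 = 21.081 kPa
Denominator = 19.3·1.8·sin14.1°·cos14.1° = 19.3·1.8·0.2436·0.9699 = 8.208 kPa
FS = 21.081 / 8.208 = 2.568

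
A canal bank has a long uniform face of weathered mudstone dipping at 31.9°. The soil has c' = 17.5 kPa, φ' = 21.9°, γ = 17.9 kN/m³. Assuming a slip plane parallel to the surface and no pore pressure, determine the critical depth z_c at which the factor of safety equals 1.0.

Setting FS = 1.00 in FS = [c' + γz cos²β tanφ'] / [γz sinβ cosβ] and solving for z:
z = c' / [γ cosβ (FS·sinβ − cosβ·tanφ')]
  = 17.5 / [17.9·cos31.9°·(1.00·sin31.9° − cos31.9°·tan21.9°)]
  = 17.5 / [17.9·0.8490·(1.00·0.5284 − 0.8490·0.4020)]
  = 17.5 / 2.8441 = 6.153 m

z_c = 6.15 m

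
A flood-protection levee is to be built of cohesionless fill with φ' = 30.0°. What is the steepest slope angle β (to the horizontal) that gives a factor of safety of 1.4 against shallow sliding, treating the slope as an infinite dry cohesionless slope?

β = 22.4°

For an infinite dry cohesionless slope FS = tanφ'/tanβ, so tanβ = tanφ' / FS.
tanβ = tan30.0° / 1.4 = 0.5774 / 1.4 = 0.4124
β = arctan(0.4124) = 22.41°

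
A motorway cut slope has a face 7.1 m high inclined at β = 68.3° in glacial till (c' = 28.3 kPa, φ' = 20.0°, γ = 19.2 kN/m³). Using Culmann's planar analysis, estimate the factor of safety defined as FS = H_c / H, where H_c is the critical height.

H_c = (4c'/γ) · sinβ cosφ' / [1 − cos(β − φ')]
    = (4·28.3/19.2) · sin68.3°·cos20.0° / [1 − cos48.3°]
    = 5.896 · 0.8731 / 0.3348 = 15.38 m
FS = H_c / H = 15.38 / 7.1 = 2.166

FS = 2.17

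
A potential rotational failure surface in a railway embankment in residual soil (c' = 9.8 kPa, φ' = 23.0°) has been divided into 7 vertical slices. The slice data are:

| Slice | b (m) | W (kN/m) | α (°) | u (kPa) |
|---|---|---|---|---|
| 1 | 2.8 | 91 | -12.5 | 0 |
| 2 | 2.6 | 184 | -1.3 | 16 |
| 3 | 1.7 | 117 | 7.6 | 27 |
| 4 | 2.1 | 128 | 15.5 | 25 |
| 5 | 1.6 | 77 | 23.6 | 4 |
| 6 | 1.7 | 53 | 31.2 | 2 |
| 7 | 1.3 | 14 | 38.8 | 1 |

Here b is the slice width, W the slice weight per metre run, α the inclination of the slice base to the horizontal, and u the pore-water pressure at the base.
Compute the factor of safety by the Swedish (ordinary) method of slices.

FS = 3.77

Ordinary method of slices: FS = Σ[c'·Δl_i + (W_i cosα_i − u_i·Δl_i)·tanφ'] / Σ W_i sinα_i, with Δl_i = b_i / cosα_i.
Slice 1: Δl = 2.8/cos(-12.5°) = 2.868 m; N'_1 = 91·cos(-12.5°) − 0·2.868 = 88.8; c'Δl = 28.11; W sinα = -19.7
Slice 2: Δl = 2.6/cos(-1.3°) = 2.601 m; N'_2 = 184·cos(-1.3°) − 16·2.601 = 142.3; c'Δl = 25.49; W sinα = -4.2
Slice 3: Δl = 1.7/cos7.6° = 1.715 m; N'_3 = 117·cos7.6° − 27·1.715 = 69.7; c'Δl = 16.81; W sinα = 15.5
Slice 4: Δl = 2.1/cos15.5° = 2.179 m; N'_4 = 128·cos15.5° − 25·2.179 = 68.9; c'Δl = 21.36; W sinα = 34.2
Slice 5: Δl = 1.6/cos23.6° = 1.746 m; N'_5 = 77·cos23.6° − 4·1.746 = 63.6; c'Δl = 17.11; W sinα = 30.8
Slice 6: Δl = 1.7/cos31.2° = 1.987 m; N'_6 = 53·cos31.2° − 2·1.987 = 41.4; c'Δl = 19.48; W sinα = 27.5
Slice 7: Δl = 1.3/cos38.8° = 1.668 m; N'_7 = 14·cos38.8° − 1·1.668 = 9.2; c'Δl = 16.35; W sinα = 8.8
Σc'Δl = 144.7 kN/m; ΣN' = 483.9 kN/m; ΣW sinα = 92.9 kN/m
Resisting = 144.7 + 483.9·tan23.0° = 144.7 + 205.4 = 350.1 kN/m
FS = 350.1 / 92.9 = 3.770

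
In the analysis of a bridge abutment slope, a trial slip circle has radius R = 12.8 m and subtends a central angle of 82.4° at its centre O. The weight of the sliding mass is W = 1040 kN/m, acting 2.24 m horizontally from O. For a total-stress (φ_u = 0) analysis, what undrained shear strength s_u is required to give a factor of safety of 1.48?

s_u = 14.6 kPa

FS = s_u·L_a·R / (W·d), so s_u = FS·W·d / (L_a·R).
Arc length L_a = R·θ = 12.8·(82.4°·π/180) = 12.8·1.4382 = 18.41 m
s_u = 1.48·1040·2.24 / (18.41·12.8) = 3447.8 / 235.63 = 14.63 kPa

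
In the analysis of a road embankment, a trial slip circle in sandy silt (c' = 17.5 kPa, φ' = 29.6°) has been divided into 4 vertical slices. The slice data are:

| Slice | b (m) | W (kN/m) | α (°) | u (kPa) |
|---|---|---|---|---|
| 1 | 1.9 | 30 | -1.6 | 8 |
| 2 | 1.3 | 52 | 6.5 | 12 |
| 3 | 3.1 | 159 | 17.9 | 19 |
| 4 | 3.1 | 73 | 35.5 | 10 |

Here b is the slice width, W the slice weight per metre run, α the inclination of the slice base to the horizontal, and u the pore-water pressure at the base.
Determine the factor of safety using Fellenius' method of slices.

FS = 2.82

Ordinary method of slices: FS = Σ[c'·Δl_i + (W_i cosα_i − u_i·Δl_i)·tanφ'] / Σ W_i sinα_i, with Δl_i = b_i / cosα_i.
Slice 1: Δl = 1.9/cos(-1.6°) = 1.901 m; N'_1 = 30·cos(-1.6°) − 8·1.901 = 14.8; c'Δl = 33.26; W sinα = -0.8
Slice 2: Δl = 1.3/cos6.5° = 1.308 m; N'_2 = 52·cos6.5° − 12·1.308 = 36.0; c'Δl = 22.90; W sinα = 5.9
Slice 3: Δl = 3.1/cos17.9° = 3.258 m; N'_3 = 159·cos17.9° − 19·3.258 = 89.4; c'Δl = 57.01; W sinα = 48.9
Slice 4: Δl = 3.1/cos35.5° = 3.808 m; N'_4 = 73·cos35.5° − 10·3.808 = 21.4; c'Δl = 66.64; W sinα = 42.4
Σc'Δl = 179.8 kN/m; ΣN' = 161.5 kN/m; ΣW sinα = 96.3 kN/m
Resisting = 179.8 + 161.5·tan29.6° = 179.8 + 91.7 = 271.6 kN/m
FS = 271.6 / 96.3 = 2.820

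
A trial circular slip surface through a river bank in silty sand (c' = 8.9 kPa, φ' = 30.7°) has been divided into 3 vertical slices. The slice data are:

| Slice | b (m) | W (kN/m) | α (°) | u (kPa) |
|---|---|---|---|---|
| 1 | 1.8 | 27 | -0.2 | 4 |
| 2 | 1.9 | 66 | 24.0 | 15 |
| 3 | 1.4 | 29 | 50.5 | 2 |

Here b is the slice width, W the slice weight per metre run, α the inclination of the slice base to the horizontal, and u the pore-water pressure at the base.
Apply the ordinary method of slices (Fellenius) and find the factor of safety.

FS = 1.86

Ordinary method of slices: FS = Σ[c'·Δl_i + (W_i cosα_i − u_i·Δl_i)·tanφ'] / Σ W_i sinα_i, with Δl_i = b_i / cosα_i.
Slice 1: Δl = 1.8/cos(-0.2°) = 1.800 m; N'_1 = 27·cos(-0.2°) − 4·1.800 = 19.8; c'Δl = 16.02; W sinα = -0.1
Slice 2: Δl = 1.9/cos24.0° = 2.080 m; N'_2 = 66·cos24.0° − 15·2.080 = 29.1; c'Δl = 18.51; W sinα = 26.8
Slice 3: Δl = 1.4/cos50.5° = 2.201 m; N'_3 = 29·cos50.5° − 2·2.201 = 14.0; c'Δl = 19.59; W sinα = 22.4
Σc'Δl = 54.1 kN/m; ΣN' = 62.9 kN/m; ΣW sinα = 49.1 kN/m
Resisting = 54.1 + 62.9·tan30.7° = 54.1 + 37.4 = 91.5 kN/m
FS = 91.5 / 49.1 = 1.862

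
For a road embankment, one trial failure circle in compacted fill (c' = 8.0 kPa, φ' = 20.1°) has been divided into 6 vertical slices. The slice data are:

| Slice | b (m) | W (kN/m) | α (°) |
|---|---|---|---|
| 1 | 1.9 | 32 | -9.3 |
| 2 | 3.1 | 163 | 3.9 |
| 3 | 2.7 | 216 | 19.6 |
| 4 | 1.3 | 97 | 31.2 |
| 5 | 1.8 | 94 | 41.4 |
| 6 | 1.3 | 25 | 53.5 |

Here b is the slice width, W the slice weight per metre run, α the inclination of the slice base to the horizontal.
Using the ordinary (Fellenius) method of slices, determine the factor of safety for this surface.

FS = 1.51

Ordinary method of slices: FS = Σ[c'·Δl_i + (W_i cosα_i)·tanφ'] / Σ W_i sinα_i, with Δl_i = b_i / cosα_i.
Slice 1: Δl = 1.9/cos(-9.3°) = 1.925 m; N'_1 = 32·cos(-9.3°) = 31.6; c'Δl = 15.40; W sinα = -5.2
Slice 2: Δl = 3.1/cos3.9° = 3.107 m; N'_2 = 163·cos3.9° = 162.6; c'Δl = 24.86; W sinα = 11.1
Slice 3: Δl = 2.7/cos19.6° = 2.866 m; N'_3 = 216·cos19.6° = 203.5; c'Δl = 22.93; W sinα = 72.5
Slice 4: Δl = 1.3/cos31.2° = 1.520 m; N'_4 = 97·cos31.2° = 83.0; c'Δl = 12.16; W sinα = 50.2
Slice 5: Δl = 1.8/cos41.4° = 2.400 m; N'_5 = 94·cos41.4° = 70.5; c'Δl = 19.20; W sinα = 62.2
Slice 6: Δl = 1.3/cos53.5° = 2.186 m; N'_6 = 25·cos53.5° = 14.9; c'Δl = 17.48; W sinα = 20.1
Σc'Δl = 112.0 kN/m; ΣN' = 566.0 kN/m; ΣW sinα = 210.9 kN/m
Resisting = 112.0 + 566.0·tan20.1° = 112.0 + 207.1 = 319.2 kN/m
FS = 319.2 / 210.9 = 1.514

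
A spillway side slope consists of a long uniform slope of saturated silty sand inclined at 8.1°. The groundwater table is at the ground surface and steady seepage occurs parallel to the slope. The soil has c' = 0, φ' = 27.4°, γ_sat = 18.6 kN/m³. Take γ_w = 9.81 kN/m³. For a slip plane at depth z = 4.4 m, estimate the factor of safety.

With seepage parallel to the slope and the water table at the surface, the effective normal stress on the slip plane uses the buoyant unit weight γ' = γ_sat − γ_w while the driving shear stress uses γ_sat:
FS = [c' + γ' z cos²β tanφ'] / [γ_sat z sinβ cosβ]
(For c' = 0 this reduces to FS = (γ'/γ_sat)·tanφ'/tanβ.)
γ' = 18.6 − 9.81 = 8.79 kN/m³
Numerator = 0.0 + 8.79·4.4·cos²8.1°·tan27.4° = 0.0 + 8.79·4.4·0.9801·0.5184 = 19.650 kPa
Denominator = 18.6·4.4·sin8.1°·cos8.1° = 18.6·4.4·0.1409·0.9900 = 11.416 kPa
FS = 19.650 / 11.416 = 1.721

FS = 1.72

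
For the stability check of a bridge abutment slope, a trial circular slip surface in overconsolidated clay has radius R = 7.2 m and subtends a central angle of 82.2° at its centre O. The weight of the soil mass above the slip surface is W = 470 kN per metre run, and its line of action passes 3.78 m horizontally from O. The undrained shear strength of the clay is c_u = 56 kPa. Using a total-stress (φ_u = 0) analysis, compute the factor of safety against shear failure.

Taking moments about the centre O, the resisting moment is provided by the undrained shear strength acting along the arc:
Arc length L_a = R·θ = 7.2·(82.2°·π/180) = 7.2·1.4347 = 10.33 m
M_R = c_u·L_a·R = 56·10.33·7.2 = 4164.9 kN·m/m
M_D = W·d = 470·3.78 = 1776.6 kN·m/m
FS = M_R / M_D = 4164.9 / 1776.6 = 2.344

FS = 2.34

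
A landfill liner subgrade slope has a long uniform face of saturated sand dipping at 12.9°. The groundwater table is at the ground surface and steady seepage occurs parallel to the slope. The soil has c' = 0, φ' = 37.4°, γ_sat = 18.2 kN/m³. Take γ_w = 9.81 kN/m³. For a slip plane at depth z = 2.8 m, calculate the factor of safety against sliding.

FS = 1.54

With seepage parallel to the slope and the water table at the surface, the effective normal stress on the slip plane uses the buoyant unit weight γ' = γ_sat − γ_w while the driving shear stress uses γ_sat:
FS = [c' + γ' z cos²β tanφ'] / [γ_sat z sinβ cosβ]
(For c' = 0 this reduces to FS = (γ'/γ_sat)·tanφ'/tanβ.)
γ' = 18.2 − 9.81 = 8.39 kN/m³
Numerator = 0.0 + 8.39·2.8·cos²12.9°·tan37.4° = 0.0 + 8.39·2.8·0.9502·0.7646 = 17.066 kPa
Denominator = 18.2·2.8·sin12.9°·cos12.9° = 18.2·2.8·0.2233·0.9748 = 11.090 kPa
FS = 17.066 / 11.090 = 1.539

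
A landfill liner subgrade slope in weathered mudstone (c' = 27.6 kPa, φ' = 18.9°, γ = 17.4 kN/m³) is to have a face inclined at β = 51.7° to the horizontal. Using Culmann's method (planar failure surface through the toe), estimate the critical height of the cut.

Culmann's analysis gives the critical failure plane at α_cr = (β + φ')/2 = (51.7 + 18.9)/2 = 35.3°, and the critical height
H_c = (4c'/γ) · sinβ cosφ' / [1 − cos(β − φ')]
    = (4·27.6/17.4) · sin51.7°·cos18.9° / [1 − cos(32.8°)]
    = 6.345 · 0.7848·0.9461 / [1 − 0.8406]
    = 6.345 · 0.7425 / 0.1594
    = 29.55 m

H_c = 29.55 m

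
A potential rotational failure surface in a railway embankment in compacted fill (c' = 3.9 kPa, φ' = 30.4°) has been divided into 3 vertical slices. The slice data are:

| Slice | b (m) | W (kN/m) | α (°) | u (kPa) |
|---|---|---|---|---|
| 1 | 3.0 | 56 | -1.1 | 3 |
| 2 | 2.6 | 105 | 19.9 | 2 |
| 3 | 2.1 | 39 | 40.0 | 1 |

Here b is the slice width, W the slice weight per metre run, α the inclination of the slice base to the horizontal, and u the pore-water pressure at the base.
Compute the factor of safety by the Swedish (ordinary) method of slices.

Ordinary method of slices: FS = Σ[c'·Δl_i + (W_i cosα_i − u_i·Δl_i)·tanφ'] / Σ W_i sinα_i, with Δl_i = b_i / cosα_i.
Slice 1: Δl = 3.0/cos(-1.1°) = 3.001 m; N'_1 = 56·cos(-1.1°) − 3·3.001 = 47.0; c'Δl = 11.70; W sinα = -1.1
Slice 2: Δl = 2.6/cos19.9° = 2.765 m; N'_2 = 105·cos19.9° − 2·2.765 = 93.2; c'Δl = 10.78; W sinα = 35.7
Slice 3: Δl = 2.1/cos40.0° = 2.741 m; N'_3 = 39·cos40.0° − 1·2.741 = 27.1; c'Δl = 10.69; W sinα = 25.1
Σc'Δl = 33.2 kN/m; ΣN' = 167.3 kN/m; ΣW sinα = 59.7 kN/m
Resisting = 33.2 + 167.3·tan30.4° = 33.2 + 98.2 = 131.3 kN/m
FS = 131.3 / 59.7 = 2.199

FS = 2.20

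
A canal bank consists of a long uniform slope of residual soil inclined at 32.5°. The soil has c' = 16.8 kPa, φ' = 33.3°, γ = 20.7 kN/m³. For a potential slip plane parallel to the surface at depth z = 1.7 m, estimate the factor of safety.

For an infinite slope with a slip plane parallel to the surface (no pore pressure): FS = [c' + γz cos²β tanφ'] / [γz sinβ cosβ].
γz = 20.7·1.7 = 35.19 kN/m²
Numerator = 16.8 + 35.19·cos²32.5°·tan33.3° = 16.8 + 35.19·0.7113·0.6569 = 33.242 kPa
Denominator = 35.19·sin32.5°·cos32.5° = 35.19·0.5373·0.8434 = 15.946 kPa
FS = 33.242 / 15.946 = 2.085

FS = 2.08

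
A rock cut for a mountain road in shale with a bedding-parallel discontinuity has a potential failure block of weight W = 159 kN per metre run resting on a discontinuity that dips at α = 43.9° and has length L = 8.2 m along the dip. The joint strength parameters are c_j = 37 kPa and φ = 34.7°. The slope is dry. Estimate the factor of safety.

FS = 3.47

Resolving the block weight along and normal to the plane and applying the Mohr–Coulomb strength on the joint:
N' = W cosα = 159·cos43.9° = 114.6 kN/m
Driving force T = W sinα = 159·sin43.9° = 110.3 kN/m
Resisting force R = c_j·L + N'·tanφ = 37·8.2 + 114.6·tan34.7° = 303.4 + 79.3 = 382.7 kN/m
FS = R / T = 382.7 / 110.3 = 3.471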